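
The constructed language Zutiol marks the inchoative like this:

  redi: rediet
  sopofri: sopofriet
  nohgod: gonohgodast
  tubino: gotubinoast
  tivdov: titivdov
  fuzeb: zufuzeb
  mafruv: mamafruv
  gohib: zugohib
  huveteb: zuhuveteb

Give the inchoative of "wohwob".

"wohwob" ends in -b. The stems ending in -b (gohib → zugohib, huveteb → zuhuveteb, fuzeb → zufuzeb) add the prefix zu-.
The other patterns: stems ending in -v repeat the first consonant+vowel as a prefix; stems ending in -i add -et; stems ending in -d or -o add go- … -ast around the stem.
So wohwob → zuwohwob.

zuwohwob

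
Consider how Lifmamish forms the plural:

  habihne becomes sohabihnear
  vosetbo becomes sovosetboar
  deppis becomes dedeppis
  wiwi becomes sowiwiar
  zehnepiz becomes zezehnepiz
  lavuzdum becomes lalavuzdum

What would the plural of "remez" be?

deppis and wiwi both have last vowel 'i' yet inflect differently (dedeppis, sowiwiar), so the last vowel is not what conditions the rule; whether the stem ends in a vowel or a consonant is.
"remez" ends in a consonant. The stems ending in a consonant (lavuzdum → lalavuzdum, deppis → dedeppis, zehnepiz → zezehnepiz) repeat the first consonant+vowel as a prefix.
The other pattern: stems ending in a vowel add so- … -ar around the stem.
So remez → reremez.

reremez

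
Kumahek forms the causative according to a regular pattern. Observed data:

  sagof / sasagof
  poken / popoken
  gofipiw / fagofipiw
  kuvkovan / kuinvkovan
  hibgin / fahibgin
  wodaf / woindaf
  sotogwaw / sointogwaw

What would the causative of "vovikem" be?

vovovikem

"vovikem" has last vowel 'e'. The one such stem in the data (poken → popoken) repeats the first consonant+vowel as a prefix (as does sagof), so the same rule applies.
The other patterns: stems whose last vowel is 'i' add the prefix fa-; stems whose last vowel is 'a' insert -in- after the first vowel.
So vovikem → vovovikem.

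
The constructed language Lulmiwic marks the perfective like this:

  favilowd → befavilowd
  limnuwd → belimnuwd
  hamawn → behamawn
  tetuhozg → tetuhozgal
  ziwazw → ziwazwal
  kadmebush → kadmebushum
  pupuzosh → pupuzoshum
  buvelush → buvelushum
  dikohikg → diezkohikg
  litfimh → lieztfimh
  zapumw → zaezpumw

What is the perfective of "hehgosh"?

tetuhozg and dikohikg both end in -g yet inflect differently (tetuhozgal, diezkohikg), so the final letter is not what conditions the rule; the second-to-last letter is.
"hehgosh" has second-to-last letter 's'. The stems whose second-to-last letter is 's' (kadmebush → kadmebushum, pupuzosh → pupuzoshum, buvelush → buvelushum) add -um.
The other patterns: stems whose second-to-last letter is 'w' add the prefix be-; stems whose second-to-last letter is 'z' add -al; stems whose second-to-last letter is 'k' or 'm' insert -ez- after the first vowel.
So hehgosh → hehgoshum.

hehgoshum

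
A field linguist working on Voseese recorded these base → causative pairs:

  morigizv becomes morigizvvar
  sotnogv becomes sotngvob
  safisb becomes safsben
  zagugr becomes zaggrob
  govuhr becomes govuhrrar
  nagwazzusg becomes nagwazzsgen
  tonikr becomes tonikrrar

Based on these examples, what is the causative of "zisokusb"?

zagugr and tonikr both end in -r yet inflect differently (zaggrob, tonikrrar), so the final letter is not what conditions the rule; the second-to-last letter is.
"zisokusb" has second-to-last letter 's'. The stems whose second-to-last letter is 's' (nagwazzusg → nagwazzsgen, safisb → safsben) delete the last vowel and add -en.
So zisokusb → zisoksben.

zisoksben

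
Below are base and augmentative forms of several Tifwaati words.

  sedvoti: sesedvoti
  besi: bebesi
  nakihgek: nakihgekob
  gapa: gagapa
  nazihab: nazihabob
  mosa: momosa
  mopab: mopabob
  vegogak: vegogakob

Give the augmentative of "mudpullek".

"mudpullek" ends in a consonant. The stems ending in a consonant (nazihab → nazihabob, nakihgek → nakihgekob, mopab → mopabob) add -ob.
The other pattern: stems ending in a vowel repeat the first consonant+vowel as a prefix.
So mudpullek → mudpullekob.

mudpullekob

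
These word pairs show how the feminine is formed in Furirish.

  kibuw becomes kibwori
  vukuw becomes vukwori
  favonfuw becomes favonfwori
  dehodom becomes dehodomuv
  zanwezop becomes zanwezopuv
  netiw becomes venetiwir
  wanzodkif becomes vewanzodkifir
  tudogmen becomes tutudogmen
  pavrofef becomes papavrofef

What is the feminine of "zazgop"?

zazgopuv

"zazgop" has last vowel 'o'. The stems whose last vowel is 'o' (dehodom → dehodomuv, zanwezop → zanwezopuv) add -uv.
The other patterns: stems whose last vowel is 'u' delete the last vowel and add -ori; stems whose last vowel is 'i' add ve- … -ir around the stem; stems whose last vowel is 'e' repeat the first consonant+vowel as a prefix.
So zazgop → zazgopuv.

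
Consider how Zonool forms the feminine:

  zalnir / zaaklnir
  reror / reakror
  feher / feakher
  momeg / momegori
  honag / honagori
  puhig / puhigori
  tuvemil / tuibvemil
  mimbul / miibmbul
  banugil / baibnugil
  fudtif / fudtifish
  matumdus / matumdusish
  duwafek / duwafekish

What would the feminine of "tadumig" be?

tadumigori

feher and momeg both have last vowel 'e' yet inflect differently (feakher, momegori), so the last vowel is not what conditions the rule; the final letter is.
"tadumig" ends in -g. The stems ending in -g (momeg → momegori, honag → honagori, puhig → puhigori) add -ori.
So tadumig → tadumigori.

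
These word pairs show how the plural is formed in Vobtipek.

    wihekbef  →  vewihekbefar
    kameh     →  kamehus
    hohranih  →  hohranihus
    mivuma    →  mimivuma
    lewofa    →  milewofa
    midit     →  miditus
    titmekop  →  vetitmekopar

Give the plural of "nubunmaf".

wihekbef and kameh both have last vowel 'e' yet inflect differently (vewihekbefar, kamehus), so the last vowel is not what conditions the rule; the final letter is.
"nubunmaf" ends in -f. The one such stem in the data (wihekbef → vewihekbefar) adds ve- … -ar around the stem, so the same rule applies.
The other patterns: stems ending in -h or -t add -us; stems ending in -a add the prefix mi-.
So nubunmaf → venubunmafar.

venubunmafar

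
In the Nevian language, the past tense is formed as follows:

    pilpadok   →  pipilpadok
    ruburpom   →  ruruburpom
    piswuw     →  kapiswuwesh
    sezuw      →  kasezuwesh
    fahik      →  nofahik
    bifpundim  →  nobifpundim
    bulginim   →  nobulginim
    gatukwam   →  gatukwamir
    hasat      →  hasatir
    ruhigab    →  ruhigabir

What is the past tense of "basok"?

pilpadok and fahik both end in -k yet inflect differently (pipilpadok, nofahik), so the final letter is not what conditions the rule; the last vowel is.
"basok" has last vowel 'o'. The stems whose last vowel is 'o' (pilpadok → pipilpadok, ruburpom → ruruburpom) repeat the first consonant+vowel as a prefix.
The other patterns: stems whose last vowel is 'u' add ka- … -esh around the stem; stems whose last vowel is 'i' add the prefix no-; stems whose last vowel is 'a' add -ir.
So basok → babasok.

babasok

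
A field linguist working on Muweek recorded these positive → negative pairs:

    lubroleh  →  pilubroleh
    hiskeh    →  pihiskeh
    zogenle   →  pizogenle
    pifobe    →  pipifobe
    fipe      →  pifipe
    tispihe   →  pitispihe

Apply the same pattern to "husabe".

pihusabe

Every pair shown (lubroleh → pilubroleh, hiskeh → pihiskeh, zogenle → pizogenle, …) follows the same rule: add the prefix pi-.
So husabe → pihusabe.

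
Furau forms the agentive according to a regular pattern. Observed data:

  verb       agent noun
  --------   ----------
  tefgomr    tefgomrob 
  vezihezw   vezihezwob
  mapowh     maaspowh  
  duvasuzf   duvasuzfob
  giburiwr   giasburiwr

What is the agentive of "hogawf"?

tefgomr and giburiwr both end in -r yet inflect differently (tefgomrob, giasburiwr), so the final letter is not what conditions the rule; the second-to-last letter is.
"hogawf" has second-to-last letter 'w'. The stems whose second-to-last letter is 'w' (mapowh → maaspowh, giburiwr → giasburiwr) insert -as- after the first vowel.
The other pattern: stems whose second-to-last letter is 'm' or 'z' add -ob.
So hogawf → hoasgawf.

hoasgawf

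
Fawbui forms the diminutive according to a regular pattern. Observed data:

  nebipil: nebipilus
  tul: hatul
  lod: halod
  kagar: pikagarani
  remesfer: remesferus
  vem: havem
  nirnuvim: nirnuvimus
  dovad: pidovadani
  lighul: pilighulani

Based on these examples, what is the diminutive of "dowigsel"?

lod and dovad both end in -d yet inflect differently (halod, pidovadani), so the final letter is not what conditions the rule; the number of vowels is.
"dowigsel" has 3 vowels. The stems with 3 vowels (nirnuvim → nirnuvimus, remesfer → remesferus, nebipil → nebipilus) add -us.
So dowigsel → dowigselus.

dowigselus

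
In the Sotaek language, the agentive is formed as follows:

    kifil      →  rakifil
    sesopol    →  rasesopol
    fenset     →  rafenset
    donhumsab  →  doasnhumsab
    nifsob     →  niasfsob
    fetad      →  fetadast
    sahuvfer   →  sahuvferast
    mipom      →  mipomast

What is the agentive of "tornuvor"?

sesopol and nifsob both have last vowel 'o' yet inflect differently (rasesopol, niasfsob), so the last vowel is not what conditions the rule; the final letter is.
"tornuvor" ends in -r. The one such stem in the data (sahuvfer → sahuvferast) adds -ast, so the same rule applies.
The other patterns: stems ending in -l or -t add the prefix ra-; stems ending in -b insert -as- after the first vowel.
So tornuvor → tornuvorast.

tornuvorast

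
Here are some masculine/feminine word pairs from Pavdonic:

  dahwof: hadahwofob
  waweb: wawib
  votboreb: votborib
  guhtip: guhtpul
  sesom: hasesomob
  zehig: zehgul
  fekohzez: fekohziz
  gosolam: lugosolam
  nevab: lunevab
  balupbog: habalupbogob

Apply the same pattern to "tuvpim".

waweb and nevab both end in -b yet inflect differently (wawib, lunevab), so the final letter is not what conditions the rule; the last vowel is.
"tuvpim" has last vowel 'i'. The stems whose last vowel is 'i' (guhtip → guhtpul, zehig → zehgul) delete the last vowel and add -ul.
So tuvpim → tuvpmul.

tuvpmul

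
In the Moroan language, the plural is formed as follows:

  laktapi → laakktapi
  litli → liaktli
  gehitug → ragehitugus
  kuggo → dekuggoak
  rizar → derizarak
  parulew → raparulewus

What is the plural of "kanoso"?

dekanosoak

"kanoso" ends in -o. The one such stem in the data (kuggo → dekuggoak) adds de- … -ak around the stem, so the same rule applies.
The other patterns: stems ending in -i insert -ak- after the first vowel; stems ending in -g or -w add ra- … -us around the stem.
So kanoso → dekanosoak.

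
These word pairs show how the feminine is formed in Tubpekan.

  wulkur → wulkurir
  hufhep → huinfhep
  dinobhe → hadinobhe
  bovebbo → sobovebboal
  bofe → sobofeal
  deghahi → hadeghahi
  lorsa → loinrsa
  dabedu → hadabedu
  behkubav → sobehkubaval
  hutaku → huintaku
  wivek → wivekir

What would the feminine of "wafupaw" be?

"wafupaw" begins with w-. The stems beginning with w- (wulkur → wulkurir, wivek → wivekir) add -ir.
The other patterns: stems beginning with b- add so- … -al around the stem; stems beginning with d- add the prefix ha-; stems beginning with h- or l- insert -in- after the first vowel.
So wafupaw → wafupawir.

wafupawir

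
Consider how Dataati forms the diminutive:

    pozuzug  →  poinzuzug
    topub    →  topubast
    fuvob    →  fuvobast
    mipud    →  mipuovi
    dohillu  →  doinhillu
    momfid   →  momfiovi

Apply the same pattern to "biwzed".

"biwzed" ends in -d. The stems ending in -d (mipud → mipuovi, momfid → momfiovi) drop the final letter and add -ovi.
The other patterns: stems ending in -b add -ast; stems ending in -g or -u insert -in- after the first vowel.
So biwzed → biwzeovi.

biwzeovi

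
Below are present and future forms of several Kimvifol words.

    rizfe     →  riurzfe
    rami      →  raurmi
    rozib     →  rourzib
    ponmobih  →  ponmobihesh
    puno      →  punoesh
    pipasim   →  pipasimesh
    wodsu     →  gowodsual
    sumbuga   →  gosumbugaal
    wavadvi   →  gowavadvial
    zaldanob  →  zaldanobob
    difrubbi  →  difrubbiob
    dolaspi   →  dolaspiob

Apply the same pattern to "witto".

rami and wavadvi both end in -i yet inflect differently (raurmi, gowavadvial), so the final letter is not what conditions the rule; the first letter is.
"witto" begins with w-. The stems beginning with w- (wodsu → gowodsual, wavadvi → gowavadvial) add go- … -al around the stem.
The other patterns: stems beginning with r- insert -ur- after the first vowel; stems beginning with p- add -esh; stems beginning with d- or z- add -ob.
So witto → gowittoal.

gowittoal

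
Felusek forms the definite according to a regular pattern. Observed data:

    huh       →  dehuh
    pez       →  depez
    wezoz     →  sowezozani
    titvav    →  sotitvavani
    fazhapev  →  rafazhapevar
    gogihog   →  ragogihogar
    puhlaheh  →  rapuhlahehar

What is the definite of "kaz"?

dekaz

pez and wezoz both end in -z yet inflect differently (depez, sowezozani), so the final letter is not what conditions the rule; the number of vowels is.
"kaz" has 1 vowel. The stems with 1 vowel (huh → dehuh, pez → depez) add the prefix de-.
So kaz → dekaz.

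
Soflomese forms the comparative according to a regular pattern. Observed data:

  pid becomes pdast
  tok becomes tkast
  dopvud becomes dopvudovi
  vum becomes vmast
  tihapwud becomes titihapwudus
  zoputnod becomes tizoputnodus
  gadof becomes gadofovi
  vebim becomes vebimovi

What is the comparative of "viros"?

"viros" has 2 vowels. The stems with 2 vowels (gadof → gadofovi, dopvud → dopvudovi, vebim → vebimovi) add -ovi.
The other patterns: stems with 1 vowel delete the last vowel and add -ast; stems with 3 vowels add ti- … -us around the stem.
So viros → virosovi.

virosovi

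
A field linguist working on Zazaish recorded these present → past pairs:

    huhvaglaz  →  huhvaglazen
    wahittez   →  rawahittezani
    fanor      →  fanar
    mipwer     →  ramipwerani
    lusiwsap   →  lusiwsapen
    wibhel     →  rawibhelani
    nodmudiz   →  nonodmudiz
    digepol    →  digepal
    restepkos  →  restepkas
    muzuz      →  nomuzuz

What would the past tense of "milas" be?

wibhel and digepol both end in -l yet inflect differently (rawibhelani, digepal), so the final letter is not what conditions the rule; the last vowel is.
"milas" has last vowel 'a'. The stems whose last vowel is 'a' (huhvaglaz → huhvaglazen, lusiwsap → lusiwsapen) add -en.
The other patterns: stems whose last vowel is 'e' add ra- … -ani around the stem; stems whose last vowel is 'o' change the last vowel to 'a'; stems whose last vowel is 'i' or 'u' add the prefix no-.
So milas → milasen.

milasen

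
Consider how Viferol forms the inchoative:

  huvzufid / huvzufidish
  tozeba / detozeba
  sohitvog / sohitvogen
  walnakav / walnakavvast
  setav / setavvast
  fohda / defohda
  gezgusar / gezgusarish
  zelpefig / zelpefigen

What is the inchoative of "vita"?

tozeba and setav both have last vowel 'a' yet inflect differently (detozeba, setavvast), so the last vowel is not what conditions the rule; the final letter is.
"vita" ends in -a. The stems ending in -a (tozeba → detozeba, fohda → defohda) add the prefix de-.
So vita → devita.

devita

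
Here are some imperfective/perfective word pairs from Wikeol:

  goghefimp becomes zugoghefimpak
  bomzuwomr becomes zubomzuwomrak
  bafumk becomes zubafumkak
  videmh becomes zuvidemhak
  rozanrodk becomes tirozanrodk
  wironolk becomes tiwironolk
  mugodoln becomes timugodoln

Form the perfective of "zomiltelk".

tizomiltelk

bafumk and rozanrodk both end in -k yet inflect differently (zubafumkak, tirozanrodk), so the final letter is not what conditions the rule; the second-to-last letter is.
"zomiltelk" has second-to-last letter 'l'. The stems whose second-to-last letter is 'l' (wironolk → tiwironolk, mugodoln → timugodoln) add the prefix ti-.
So zomiltelk → tizomiltelk.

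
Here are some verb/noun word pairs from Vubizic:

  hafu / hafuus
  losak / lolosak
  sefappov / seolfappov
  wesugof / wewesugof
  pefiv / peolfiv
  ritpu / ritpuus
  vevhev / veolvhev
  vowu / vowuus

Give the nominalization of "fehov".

feolhov

sefappov and wesugof both have last vowel 'o' yet inflect differently (seolfappov, wewesugof), so the last vowel is not what conditions the rule; the final letter is.
"fehov" ends in -v. The stems ending in -v (vevhev → veolvhev, pefiv → peolfiv, sefappov → seolfappov) insert -ol- after the first vowel.
The other patterns: stems ending in -u add -us; stems ending in -f or -k repeat the first consonant+vowel as a prefix.
So fehov → feolhov.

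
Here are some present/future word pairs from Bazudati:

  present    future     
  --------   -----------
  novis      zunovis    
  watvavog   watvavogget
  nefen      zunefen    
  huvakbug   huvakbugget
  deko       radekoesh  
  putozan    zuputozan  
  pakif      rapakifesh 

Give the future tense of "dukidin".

zudukidin

"dukidin" ends in -n. The stems ending in -n (putozan → zuputozan, nefen → zunefen) add the prefix zu-.
The other patterns: stems ending in -g double the final consonant and add -et; stems ending in -f or -o add ra- … -esh around the stem.
So dukidin → zudukidin.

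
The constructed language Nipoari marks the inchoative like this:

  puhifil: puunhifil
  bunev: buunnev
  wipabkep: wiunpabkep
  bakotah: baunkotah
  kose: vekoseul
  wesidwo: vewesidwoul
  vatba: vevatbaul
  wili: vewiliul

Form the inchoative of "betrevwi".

"betrevwi" ends in a vowel. The stems ending in a vowel (kose → vekoseul, wesidwo → vewesidwoul, vatba → vevatbaul) add ve- … -ul around the stem.
So betrevwi → vebetrevwiul.

vebetrevwiul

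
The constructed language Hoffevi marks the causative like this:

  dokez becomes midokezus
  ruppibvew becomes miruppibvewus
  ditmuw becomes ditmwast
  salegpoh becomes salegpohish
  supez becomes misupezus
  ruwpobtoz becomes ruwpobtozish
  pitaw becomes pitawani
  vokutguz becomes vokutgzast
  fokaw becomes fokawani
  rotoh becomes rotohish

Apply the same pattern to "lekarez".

milekarezus

pitaw and ditmuw both end in -w yet inflect differently (pitawani, ditmwast), so the final letter is not what conditions the rule; the last vowel is.
"lekarez" has last vowel 'e'. The stems whose last vowel is 'e' (supez → misupezus, ruppibvew → miruppibvewus, dokez → midokezus) add mi- … -us around the stem.
So lekarez → milekarezus.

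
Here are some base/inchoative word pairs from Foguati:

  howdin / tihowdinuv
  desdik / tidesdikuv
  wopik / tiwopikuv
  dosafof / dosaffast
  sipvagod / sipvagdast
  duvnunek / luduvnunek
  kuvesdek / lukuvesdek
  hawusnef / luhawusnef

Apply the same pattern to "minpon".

minpnast

desdik and duvnunek both end in -k yet inflect differently (tidesdikuv, luduvnunek), so the final letter is not what conditions the rule; the last vowel is.
"minpon" has last vowel 'o'. The stems whose last vowel is 'o' (dosafof → dosaffast, sipvagod → sipvagdast) delete the last vowel and add -ast.
The other patterns: stems whose last vowel is 'i' add ti- … -uv around the stem; stems whose last vowel is 'e' add the prefix lu-.
So minpon → minpnast.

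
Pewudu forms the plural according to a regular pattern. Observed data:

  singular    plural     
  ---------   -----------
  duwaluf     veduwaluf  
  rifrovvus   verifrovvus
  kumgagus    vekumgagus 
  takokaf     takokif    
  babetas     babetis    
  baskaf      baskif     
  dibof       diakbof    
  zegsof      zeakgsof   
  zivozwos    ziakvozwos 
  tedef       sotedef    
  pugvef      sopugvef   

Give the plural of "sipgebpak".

sipgebpik

duwaluf and takokaf both end in -f yet inflect differently (veduwaluf, takokif), so the final letter is not what conditions the rule; the last vowel is.
"sipgebpak" has last vowel 'a'. The stems whose last vowel is 'a' (takokaf → takokif, babetas → babetis, baskaf → baskif) change the last vowel to 'i'.
The other patterns: stems whose last vowel is 'u' add the prefix ve-; stems whose last vowel is 'o' insert -ak- after the first vowel; stems whose last vowel is 'e' add the prefix so-.
So sipgebpak → sipgebpik.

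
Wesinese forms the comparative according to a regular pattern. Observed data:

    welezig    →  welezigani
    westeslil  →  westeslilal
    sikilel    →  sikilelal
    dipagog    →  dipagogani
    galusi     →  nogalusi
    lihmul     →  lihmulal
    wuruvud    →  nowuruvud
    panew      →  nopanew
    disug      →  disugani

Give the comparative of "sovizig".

welezig and westeslil both have last vowel 'i' yet inflect differently (welezigani, westeslilal), so the last vowel is not what conditions the rule; the final letter is.
"sovizig" ends in -g. The stems ending in -g (disug → disugani, dipagog → dipagogani, welezig → welezigani) add -ani.
The other patterns: stems ending in -l add -al; stems ending in -d, -i or -w add the prefix no-.
So sovizig → sovizigani.

sovizigani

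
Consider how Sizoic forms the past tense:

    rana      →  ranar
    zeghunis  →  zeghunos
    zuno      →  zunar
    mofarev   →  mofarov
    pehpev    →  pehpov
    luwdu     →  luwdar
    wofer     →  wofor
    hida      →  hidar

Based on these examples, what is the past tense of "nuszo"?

nuszar

zuno and zeghunis both begin with z- yet inflect differently (zunar, zeghunos), so the first letter is not what conditions the rule; whether the stem ends in a vowel or a consonant is.
"nuszo" ends in a vowel. The stems ending in a vowel (rana → ranar, luwdu → luwdar, hida → hidar) drop the final letter and add -ar.
So nuszo → nuszar.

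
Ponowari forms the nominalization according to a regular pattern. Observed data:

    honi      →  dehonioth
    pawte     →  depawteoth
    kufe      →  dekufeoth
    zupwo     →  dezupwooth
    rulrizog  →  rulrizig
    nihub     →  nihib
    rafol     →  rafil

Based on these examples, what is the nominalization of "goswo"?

"goswo" ends in a vowel. The stems ending in a vowel (honi → dehonioth, pawte → depawteoth, kufe → dekufeoth) add de- … -oth around the stem.
The other pattern: stems ending in a consonant change the last vowel to 'i'.
So goswo → degoswooth.

degoswooth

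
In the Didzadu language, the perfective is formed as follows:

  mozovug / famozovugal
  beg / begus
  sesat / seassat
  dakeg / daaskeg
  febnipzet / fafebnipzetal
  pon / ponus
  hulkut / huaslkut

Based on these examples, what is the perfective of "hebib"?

"hebib" has 2 vowels. The stems with 2 vowels (sesat → seassat, hulkut → huaslkut, dakeg → daaskeg) insert -as- after the first vowel.
The other patterns: stems with 1 vowel add -us; stems with 3 vowels add fa- … -al around the stem.
So hebib → heasbib.

heasbib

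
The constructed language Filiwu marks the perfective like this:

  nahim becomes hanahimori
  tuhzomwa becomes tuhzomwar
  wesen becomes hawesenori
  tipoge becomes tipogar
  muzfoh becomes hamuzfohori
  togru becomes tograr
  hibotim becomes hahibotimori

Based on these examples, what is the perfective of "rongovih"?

harongovihori

"rongovih" ends in a consonant. The stems ending in a consonant (nahim → hanahimori, wesen → hawesenori, hibotim → hahibotimori) add ha- … -ori around the stem.
So rongovih → harongovihori.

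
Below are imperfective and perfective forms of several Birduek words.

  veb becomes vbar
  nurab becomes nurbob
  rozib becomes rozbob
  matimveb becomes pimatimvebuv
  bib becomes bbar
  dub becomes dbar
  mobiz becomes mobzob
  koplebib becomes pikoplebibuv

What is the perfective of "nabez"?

dub and rozib both end in -b yet inflect differently (dbar, rozbob), so the final letter is not what conditions the rule; the number of vowels is.
"nabez" has 2 vowels. The stems with 2 vowels (rozib → rozbob, nurab → nurbob, mobiz → mobzob) delete the last vowel and add -ob.
So nabez → nabzob.

nabzob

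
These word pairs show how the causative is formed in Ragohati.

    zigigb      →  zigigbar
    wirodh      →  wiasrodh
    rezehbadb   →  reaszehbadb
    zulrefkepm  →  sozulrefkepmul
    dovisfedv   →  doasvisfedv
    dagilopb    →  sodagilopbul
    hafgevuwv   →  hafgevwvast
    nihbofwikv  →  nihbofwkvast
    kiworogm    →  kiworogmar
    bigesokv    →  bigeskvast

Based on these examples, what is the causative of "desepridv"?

deassepridv

zigigb and rezehbadb both end in -b yet inflect differently (zigigbar, reaszehbadb), so the final letter is not what conditions the rule; the second-to-last letter is.
"desepridv" has second-to-last letter 'd'. The stems whose second-to-last letter is 'd' (rezehbadb → reaszehbadb, dovisfedv → doasvisfedv, wirodh → wiasrodh) insert -as- after the first vowel.
The other patterns: stems whose second-to-last letter is 'g' add -ar; stems whose second-to-last letter is 'k' or 'w' delete the last vowel and add -ast; stems whose second-to-last letter is 'p' add so- … -ul around the stem.
So desepridv → deassepridv.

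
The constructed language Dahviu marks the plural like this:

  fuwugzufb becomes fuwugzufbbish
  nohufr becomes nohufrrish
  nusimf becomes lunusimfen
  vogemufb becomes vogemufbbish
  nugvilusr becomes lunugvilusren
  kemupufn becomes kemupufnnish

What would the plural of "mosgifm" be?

mosgifmmish

nohufr and nugvilusr both end in -r yet inflect differently (nohufrrish, lunugvilusren), so the final letter is not what conditions the rule; the second-to-last letter is.
"mosgifm" has second-to-last letter 'f'. The stems whose second-to-last letter is 'f' (fuwugzufb → fuwugzufbbish, vogemufb → vogemufbbish, nohufr → nohufrrish) double the final consonant and add -ish.
So mosgifm → mosgifmmish.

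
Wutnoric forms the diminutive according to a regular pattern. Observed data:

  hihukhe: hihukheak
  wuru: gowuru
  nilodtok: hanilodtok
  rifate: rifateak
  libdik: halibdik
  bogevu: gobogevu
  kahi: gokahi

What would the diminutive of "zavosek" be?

hazavosek

"zavosek" ends in -k. The stems ending in -k (nilodtok → hanilodtok, libdik → halibdik) add the prefix ha-.
So zavosek → hazavosek.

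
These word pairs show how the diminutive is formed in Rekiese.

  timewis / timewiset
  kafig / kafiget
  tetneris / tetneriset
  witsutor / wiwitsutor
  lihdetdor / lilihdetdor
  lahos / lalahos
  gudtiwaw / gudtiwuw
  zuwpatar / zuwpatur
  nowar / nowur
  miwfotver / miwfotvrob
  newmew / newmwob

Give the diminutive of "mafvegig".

mafvegiget

timewis and lahos both end in -s yet inflect differently (timewiset, lalahos), so the final letter is not what conditions the rule; the last vowel is.
"mafvegig" has last vowel 'i'. The stems whose last vowel is 'i' (timewis → timewiset, kafig → kafiget, tetneris → tetneriset) add -et.
The other patterns: stems whose last vowel is 'o' repeat the first consonant+vowel as a prefix; stems whose last vowel is 'a' change the last vowel to 'u'; stems whose last vowel is 'e' delete the last vowel and add -ob.
So mafvegig → mafvegiget.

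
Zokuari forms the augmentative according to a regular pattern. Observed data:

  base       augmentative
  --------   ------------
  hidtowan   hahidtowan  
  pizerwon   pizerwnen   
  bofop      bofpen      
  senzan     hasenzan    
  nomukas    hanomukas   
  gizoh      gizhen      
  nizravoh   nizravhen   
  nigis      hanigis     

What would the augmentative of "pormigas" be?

hapormigas

pizerwon and senzan both end in -n yet inflect differently (pizerwnen, hasenzan), so the final letter is not what conditions the rule; the last vowel is.
"pormigas" has last vowel 'a'. The stems whose last vowel is 'a' (nomukas → hanomukas, senzan → hasenzan, hidtowan → hahidtowan) add the prefix ha-.
The other pattern: stems whose last vowel is 'o' delete the last vowel and add -en.
So pormigas → hapormigas.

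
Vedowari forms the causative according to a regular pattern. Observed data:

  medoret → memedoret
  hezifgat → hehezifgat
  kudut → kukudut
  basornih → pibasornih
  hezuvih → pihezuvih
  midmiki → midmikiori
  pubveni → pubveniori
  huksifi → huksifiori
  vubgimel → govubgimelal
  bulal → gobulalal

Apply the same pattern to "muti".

"muti" ends in -i. The stems ending in -i (midmiki → midmikiori, pubveni → pubveniori, huksifi → huksifiori) add -ori.
The other patterns: stems ending in -t repeat the first consonant+vowel as a prefix; stems ending in -h add the prefix pi-; stems ending in -l add go- … -al around the stem.
So muti → mutiori.

mutiori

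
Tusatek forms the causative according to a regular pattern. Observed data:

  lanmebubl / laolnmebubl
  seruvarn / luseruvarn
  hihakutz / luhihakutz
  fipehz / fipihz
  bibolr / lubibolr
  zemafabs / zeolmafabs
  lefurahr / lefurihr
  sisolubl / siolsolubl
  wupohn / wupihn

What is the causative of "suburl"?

"suburl" has second-to-last letter 'r'. The one such stem in the data (seruvarn → luseruvarn) adds the prefix lu-, so the same rule applies.
The other patterns: stems whose second-to-last letter is 'b' insert -ol- after the first vowel; stems whose second-to-last letter is 'h' change the last vowel to 'i'.
So suburl → lusuburl.

lusuburl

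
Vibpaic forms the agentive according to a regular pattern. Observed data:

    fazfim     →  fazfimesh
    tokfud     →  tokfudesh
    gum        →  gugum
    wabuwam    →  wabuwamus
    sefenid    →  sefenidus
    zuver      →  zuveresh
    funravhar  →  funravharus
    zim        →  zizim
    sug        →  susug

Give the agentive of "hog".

hohog

zim and fazfim both end in -m yet inflect differently (zizim, fazfimesh), so the final letter is not what conditions the rule; the number of vowels is.
"hog" has 1 vowel. The stems with 1 vowel (zim → zizim, gum → gugum, sug → susug) repeat the first consonant+vowel as a prefix.
The other patterns: stems with 2 vowels add -esh; stems with 3 vowels add -us.
So hog → hohog.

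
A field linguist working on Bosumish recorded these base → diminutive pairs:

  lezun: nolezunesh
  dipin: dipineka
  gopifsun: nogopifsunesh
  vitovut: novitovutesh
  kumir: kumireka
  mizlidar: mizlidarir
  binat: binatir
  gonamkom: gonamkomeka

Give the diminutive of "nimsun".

dipin and lezun both end in -n yet inflect differently (dipineka, nolezunesh), so the final letter is not what conditions the rule; the last vowel is.
"nimsun" has last vowel 'u'. The stems whose last vowel is 'u' (lezun → nolezunesh, vitovut → novitovutesh, gopifsun → nogopifsunesh) add no- … -esh around the stem.
The other patterns: stems whose last vowel is 'i' or 'o' add -eka; stems whose last vowel is 'a' add -ir.
So nimsun → nonimsunesh.

nonimsunesh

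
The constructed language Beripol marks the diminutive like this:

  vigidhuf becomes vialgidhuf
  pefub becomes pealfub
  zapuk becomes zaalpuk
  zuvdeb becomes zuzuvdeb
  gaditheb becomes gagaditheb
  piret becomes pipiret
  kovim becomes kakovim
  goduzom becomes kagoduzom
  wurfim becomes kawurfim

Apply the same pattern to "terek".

"terek" has last vowel 'e'. The stems whose last vowel is 'e' (zuvdeb → zuzuvdeb, gaditheb → gagaditheb, piret → pipiret) repeat the first consonant+vowel as a prefix.
The other patterns: stems whose last vowel is 'u' insert -al- after the first vowel; stems whose last vowel is 'i' or 'o' add the prefix ka-.
So terek → teterek.

teterek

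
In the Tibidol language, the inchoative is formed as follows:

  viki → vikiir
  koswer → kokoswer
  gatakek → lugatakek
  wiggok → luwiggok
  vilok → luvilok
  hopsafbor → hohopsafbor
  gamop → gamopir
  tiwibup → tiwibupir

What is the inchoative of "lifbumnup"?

lifbumnupir

hopsafbor and wiggok both have last vowel 'o' yet inflect differently (hohopsafbor, luwiggok), so the last vowel is not what conditions the rule; the final letter is.
"lifbumnup" ends in -p. The stems ending in -p (tiwibup → tiwibupir, gamop → gamopir) add -ir.
So lifbumnup → lifbumnupir.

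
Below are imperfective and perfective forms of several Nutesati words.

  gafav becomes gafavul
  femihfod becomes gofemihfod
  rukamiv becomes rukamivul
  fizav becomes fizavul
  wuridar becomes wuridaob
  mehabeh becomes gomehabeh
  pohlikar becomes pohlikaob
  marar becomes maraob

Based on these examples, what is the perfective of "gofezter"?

"gofezter" ends in -r. The stems ending in -r (wuridar → wuridaob, pohlikar → pohlikaob, marar → maraob) drop the final letter and add -ob.
The other patterns: stems ending in -v add -ul; stems ending in -d or -h add the prefix go-.
So gofezter → gofezteob.

gofezteob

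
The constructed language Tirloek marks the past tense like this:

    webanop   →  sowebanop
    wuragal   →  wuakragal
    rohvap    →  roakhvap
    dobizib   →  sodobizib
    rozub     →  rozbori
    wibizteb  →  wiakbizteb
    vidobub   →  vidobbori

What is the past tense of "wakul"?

vidobub and wibizteb both end in -b yet inflect differently (vidobbori, wiakbizteb), so the final letter is not what conditions the rule; the last vowel is.
"wakul" has last vowel 'u'. The stems whose last vowel is 'u' (vidobub → vidobbori, rozub → rozbori) delete the last vowel and add -ori.
So wakul → waklori.

waklori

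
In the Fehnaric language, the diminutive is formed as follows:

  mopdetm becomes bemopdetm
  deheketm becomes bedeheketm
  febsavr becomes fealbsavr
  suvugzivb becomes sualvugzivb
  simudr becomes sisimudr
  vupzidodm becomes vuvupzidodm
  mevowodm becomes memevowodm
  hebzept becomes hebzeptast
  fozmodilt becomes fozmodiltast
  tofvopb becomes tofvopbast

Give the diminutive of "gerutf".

begerutf

febsavr and simudr both end in -r yet inflect differently (fealbsavr, sisimudr), so the final letter is not what conditions the rule; the second-to-last letter is.
"gerutf" has second-to-last letter 't'. The stems whose second-to-last letter is 't' (mopdetm → bemopdetm, deheketm → bedeheketm) add the prefix be-.
So gerutf → begerutf.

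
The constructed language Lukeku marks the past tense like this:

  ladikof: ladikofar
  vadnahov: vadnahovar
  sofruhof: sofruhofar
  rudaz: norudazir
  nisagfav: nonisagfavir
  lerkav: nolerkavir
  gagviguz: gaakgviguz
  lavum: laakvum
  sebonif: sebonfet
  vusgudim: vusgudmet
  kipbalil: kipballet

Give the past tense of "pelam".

"pelam" has last vowel 'a'. The stems whose last vowel is 'a' (rudaz → norudazir, nisagfav → nonisagfavir, lerkav → nolerkavir) add no- … -ir around the stem.
The other patterns: stems whose last vowel is 'o' add -ar; stems whose last vowel is 'u' insert -ak- after the first vowel; stems whose last vowel is 'i' delete the last vowel and add -et.
So pelam → nopelamir.

nopelamir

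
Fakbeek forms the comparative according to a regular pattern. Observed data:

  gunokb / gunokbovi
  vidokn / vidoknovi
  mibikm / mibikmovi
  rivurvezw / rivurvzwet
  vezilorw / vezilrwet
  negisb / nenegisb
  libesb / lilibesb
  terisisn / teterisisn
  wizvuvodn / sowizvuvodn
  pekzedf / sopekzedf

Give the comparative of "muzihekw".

muzihekwovi

"muzihekw" has second-to-last letter 'k'. The stems whose second-to-last letter is 'k' (gunokb → gunokbovi, vidokn → vidoknovi, mibikm → mibikmovi) add -ovi.
The other patterns: stems whose second-to-last letter is 's' repeat the first consonant+vowel as a prefix; stems whose second-to-last letter is 'd' add the prefix so-; stems whose second-to-last letter is 'r' or 'z' delete the last vowel and add -et.
So muzihekw → muzihekwovi.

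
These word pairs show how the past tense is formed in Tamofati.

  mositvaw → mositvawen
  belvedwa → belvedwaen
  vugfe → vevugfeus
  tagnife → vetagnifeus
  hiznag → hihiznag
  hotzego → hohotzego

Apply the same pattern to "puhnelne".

mositvaw and hiznag both have last vowel 'a' yet inflect differently (mositvawen, hihiznag), so the last vowel is not what conditions the rule; the final letter is.
"puhnelne" ends in -e. The stems ending in -e (vugfe → vevugfeus, tagnife → vetagnifeus) add ve- … -us around the stem.
So puhnelne → vepuhnelneus.

vepuhnelneus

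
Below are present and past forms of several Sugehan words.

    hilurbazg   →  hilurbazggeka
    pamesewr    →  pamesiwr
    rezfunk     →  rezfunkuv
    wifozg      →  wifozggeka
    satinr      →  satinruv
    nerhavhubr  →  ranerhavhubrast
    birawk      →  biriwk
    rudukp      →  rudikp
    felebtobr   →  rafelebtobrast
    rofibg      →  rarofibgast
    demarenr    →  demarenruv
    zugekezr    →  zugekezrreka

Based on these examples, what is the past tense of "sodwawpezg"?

sodwawpezggeka

nerhavhubr and satinr both end in -r yet inflect differently (ranerhavhubrast, satinruv), so the final letter is not what conditions the rule; the second-to-last letter is.
"sodwawpezg" has second-to-last letter 'z'. The stems whose second-to-last letter is 'z' (hilurbazg → hilurbazggeka, wifozg → wifozggeka, zugekezr → zugekezrreka) double the final consonant and add -eka.
The other patterns: stems whose second-to-last letter is 'b' add ra- … -ast around the stem; stems whose second-to-last letter is 'n' add -uv; stems whose second-to-last letter is 'k' or 'w' change the last vowel to 'i'.
So sodwawpezg → sodwawpezggeka.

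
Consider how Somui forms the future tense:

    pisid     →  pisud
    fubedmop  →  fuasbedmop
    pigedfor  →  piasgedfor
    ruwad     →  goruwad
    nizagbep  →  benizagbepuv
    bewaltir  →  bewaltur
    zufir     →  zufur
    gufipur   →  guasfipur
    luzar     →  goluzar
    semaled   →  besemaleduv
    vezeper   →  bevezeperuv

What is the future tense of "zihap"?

"zihap" has last vowel 'a'. The stems whose last vowel is 'a' (ruwad → goruwad, luzar → goluzar) add the prefix go-.
The other patterns: stems whose last vowel is 'o' or 'u' insert -as- after the first vowel; stems whose last vowel is 'e' add be- … -uv around the stem; stems whose last vowel is 'i' change the last vowel to 'u'.
So zihap → gozihap.

gozihap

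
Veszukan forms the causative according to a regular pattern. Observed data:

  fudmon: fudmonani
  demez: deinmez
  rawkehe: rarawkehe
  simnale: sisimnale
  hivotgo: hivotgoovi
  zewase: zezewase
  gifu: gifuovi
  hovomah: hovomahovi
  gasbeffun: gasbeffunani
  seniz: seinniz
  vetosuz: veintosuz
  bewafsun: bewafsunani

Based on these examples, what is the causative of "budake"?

"budake" ends in -e. The stems ending in -e (rawkehe → rarawkehe, simnale → sisimnale, zewase → zezewase) repeat the first consonant+vowel as a prefix.
The other patterns: stems ending in -n add -ani; stems ending in -z insert -in- after the first vowel; stems ending in -h, -o or -u add -ovi.
So budake → bubudake.

bubudake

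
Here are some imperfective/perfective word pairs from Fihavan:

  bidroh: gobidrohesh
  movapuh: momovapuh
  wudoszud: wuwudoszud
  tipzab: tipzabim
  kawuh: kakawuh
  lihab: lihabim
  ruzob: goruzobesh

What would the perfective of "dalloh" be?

godallohesh

kawuh and bidroh both end in -h yet inflect differently (kakawuh, gobidrohesh), so the final letter is not what conditions the rule; the last vowel is.
"dalloh" has last vowel 'o'. The stems whose last vowel is 'o' (bidroh → gobidrohesh, ruzob → goruzobesh) add go- … -esh around the stem.
So dalloh → godallohesh.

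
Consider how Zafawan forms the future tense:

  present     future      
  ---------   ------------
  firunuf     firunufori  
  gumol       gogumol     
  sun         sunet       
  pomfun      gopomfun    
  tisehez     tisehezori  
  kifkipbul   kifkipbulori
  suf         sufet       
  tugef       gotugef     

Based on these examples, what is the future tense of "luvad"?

goluvad

suf and tugef both end in -f yet inflect differently (sufet, gotugef), so the final letter is not what conditions the rule; the number of vowels is.
"luvad" has 2 vowels. The stems with 2 vowels (tugef → gotugef, gumol → gogumol, pomfun → gopomfun) add the prefix go-.
So luvad → goluvad.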